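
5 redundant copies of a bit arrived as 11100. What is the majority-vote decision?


Ones: 3 out of 5
Threshold: 3

1 (3/5 voted 1)


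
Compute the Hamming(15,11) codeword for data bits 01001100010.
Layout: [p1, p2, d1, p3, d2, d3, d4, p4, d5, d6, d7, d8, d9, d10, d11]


Parity bits: p1=0, p2=0, p3=0, p4=1

000010011100010


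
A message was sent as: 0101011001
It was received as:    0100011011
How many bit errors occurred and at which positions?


XOR: 0001000010

2 error(s) at position(s): 3, 8


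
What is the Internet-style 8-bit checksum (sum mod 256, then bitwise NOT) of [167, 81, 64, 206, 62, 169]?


Sum = 749 mod 256 = 237
Complement = 18

18


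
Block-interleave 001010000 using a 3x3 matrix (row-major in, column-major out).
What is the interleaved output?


Matrix:
  001
  010
  000
Read columns: 000010100

000010100


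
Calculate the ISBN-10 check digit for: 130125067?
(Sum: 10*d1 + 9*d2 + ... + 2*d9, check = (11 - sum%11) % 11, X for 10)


Weighted sum: 113
113 mod 11 = 3

Check digit: 8


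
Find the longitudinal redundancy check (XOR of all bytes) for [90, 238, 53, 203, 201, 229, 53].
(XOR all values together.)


XOR chain: 90 ^ 238 ^ 53 ^ 203 ^ 201 ^ 229 ^ 53 = 83

83


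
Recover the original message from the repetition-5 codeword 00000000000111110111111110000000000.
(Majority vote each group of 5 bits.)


Groups: 00000, 00000, 01111, 10111, 11111, 00000, 00000
Majority votes: 0011100

0011100


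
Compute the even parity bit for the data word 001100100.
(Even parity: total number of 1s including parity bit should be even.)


Number of 1s in data: 3
Parity bit: 1

1


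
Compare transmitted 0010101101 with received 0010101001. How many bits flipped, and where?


XOR: 0000000100

1 error(s) at position(s): 7


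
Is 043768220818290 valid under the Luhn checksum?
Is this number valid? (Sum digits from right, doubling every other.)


Luhn sum = 61
61 mod 10 = 1

Invalid (Luhn sum mod 10 = 1)


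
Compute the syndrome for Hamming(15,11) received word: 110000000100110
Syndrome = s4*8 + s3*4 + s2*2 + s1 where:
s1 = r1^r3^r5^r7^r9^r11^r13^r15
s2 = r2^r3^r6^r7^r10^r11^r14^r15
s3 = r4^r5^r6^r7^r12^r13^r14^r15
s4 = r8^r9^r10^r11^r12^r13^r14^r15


s1=0, s2=1, s3=0, s4=1

Syndrome = 10 (error at position 10)


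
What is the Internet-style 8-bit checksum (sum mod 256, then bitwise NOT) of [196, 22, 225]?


Sum = 443 mod 256 = 187
Complement = 68

68


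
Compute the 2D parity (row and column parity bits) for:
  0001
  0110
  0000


Row parities: 100
Column parities: 0111

Row P: 100, Col P: 0111, Corner: 1


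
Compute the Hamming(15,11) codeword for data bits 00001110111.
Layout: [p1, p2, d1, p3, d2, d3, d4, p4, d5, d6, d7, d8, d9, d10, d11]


Parity bits: p1=0, p2=0, p3=1, p4=0

000100001110111


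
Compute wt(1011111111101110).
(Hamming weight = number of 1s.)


Counting 1s in 1011111111101110

13


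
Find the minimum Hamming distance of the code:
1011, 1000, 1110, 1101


Comparing all pairs, minimum distance: 2
Can detect 1 errors, correct 0 errors

2


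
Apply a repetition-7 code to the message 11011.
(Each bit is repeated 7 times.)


Each bit -> 7 copies

11111111111111000000011111111111111


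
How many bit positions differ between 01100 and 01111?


XOR: 00011
Count of 1s: 2

2


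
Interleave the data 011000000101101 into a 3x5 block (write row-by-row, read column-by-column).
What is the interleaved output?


Matrix:
  01100
  00001
  01101
Read columns: 000101101000011

000101101000011


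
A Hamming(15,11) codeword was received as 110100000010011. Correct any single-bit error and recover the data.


Syndrome = 13: error at position 13

Data: 00000010111 (corrected bit 13)


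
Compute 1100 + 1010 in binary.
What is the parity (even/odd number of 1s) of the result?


1100 = 12
1010 = 10
Sum = 22 = 10110
1s count = 3

odd parity (3 ones in 10110)


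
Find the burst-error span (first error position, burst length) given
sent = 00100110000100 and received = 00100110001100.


XOR: 00000000001000

Burst at position 10, length 1


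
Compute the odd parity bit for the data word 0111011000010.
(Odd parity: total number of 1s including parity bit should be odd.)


Number of 1s in data: 6
Parity bit: 1

1


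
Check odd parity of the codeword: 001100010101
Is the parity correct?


Number of 1s: 5

Yes, parity is correct (5 ones)


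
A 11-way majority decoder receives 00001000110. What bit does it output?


Ones: 3 out of 11
Threshold: 6

0 (3/11 voted 1)


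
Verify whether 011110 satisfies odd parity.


Number of 1s: 4

No, parity error (4 ones)


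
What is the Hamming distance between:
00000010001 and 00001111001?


XOR: 00001101000
Count of 1s: 3

3


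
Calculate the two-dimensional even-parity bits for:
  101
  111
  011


Row parities: 010
Column parities: 001

Row P: 010, Col P: 001, Corner: 1


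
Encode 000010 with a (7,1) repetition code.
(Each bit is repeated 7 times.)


Each bit -> 7 copies

000000000000000000000000000011111110000000


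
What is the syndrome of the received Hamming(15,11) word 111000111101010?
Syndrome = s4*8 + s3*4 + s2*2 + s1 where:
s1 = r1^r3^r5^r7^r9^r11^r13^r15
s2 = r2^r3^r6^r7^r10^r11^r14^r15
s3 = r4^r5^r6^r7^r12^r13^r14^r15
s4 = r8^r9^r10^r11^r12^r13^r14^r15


s1=0, s2=1, s3=1, s4=1

Syndrome = 14 (error at position 14)


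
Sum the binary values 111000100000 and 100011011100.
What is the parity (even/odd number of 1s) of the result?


111000100000 = 3616
100011011100 = 2268
Sum = 5884 = 1011011111100
1s count = 9

odd parity (9 ones in 1011011111100)


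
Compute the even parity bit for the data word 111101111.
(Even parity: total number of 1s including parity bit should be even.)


Number of 1s in data: 8
Parity bit: 0

0


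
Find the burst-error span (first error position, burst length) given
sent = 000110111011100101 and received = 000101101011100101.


XOR: 000011010000000000

Burst at position 4, length 4


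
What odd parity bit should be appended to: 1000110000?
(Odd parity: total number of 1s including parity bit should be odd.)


Number of 1s in data: 3
Parity bit: 0

0


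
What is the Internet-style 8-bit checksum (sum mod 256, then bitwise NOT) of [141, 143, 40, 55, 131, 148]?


Sum = 658 mod 256 = 146
Complement = 109

109


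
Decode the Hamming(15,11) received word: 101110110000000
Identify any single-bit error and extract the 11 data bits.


Syndrome = 12: error at position 12

Data: 11010001000 (corrected bit 12)


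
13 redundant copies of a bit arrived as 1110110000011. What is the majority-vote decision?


Ones: 7 out of 13
Threshold: 7

1 (7/13 voted 1)


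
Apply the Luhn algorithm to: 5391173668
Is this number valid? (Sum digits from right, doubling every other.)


Luhn sum = 46
46 mod 10 = 6

Invalid (Luhn sum mod 10 = 6)


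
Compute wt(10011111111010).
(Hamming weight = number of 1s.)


Counting 1s in 10011111111010

10


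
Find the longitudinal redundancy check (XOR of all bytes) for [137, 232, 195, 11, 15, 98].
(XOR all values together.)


XOR chain: 137 ^ 232 ^ 195 ^ 11 ^ 15 ^ 98 = 196

196


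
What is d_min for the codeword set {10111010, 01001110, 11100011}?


Comparing all pairs, minimum distance: 4
Can detect 3 errors, correct 1 errors

4


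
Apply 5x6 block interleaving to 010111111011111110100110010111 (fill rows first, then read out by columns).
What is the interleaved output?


Matrix:
  010111
  111011
  111110
  100110
  010111
Read columns: 011101110101100101111111111001

011101110101100101111111111001


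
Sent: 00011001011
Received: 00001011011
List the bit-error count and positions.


XOR: 00010010000

2 error(s) at position(s): 3, 6


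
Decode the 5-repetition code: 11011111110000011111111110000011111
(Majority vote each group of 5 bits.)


Groups: 11011, 11111, 00000, 11111, 11111, 00000, 11111
Majority votes: 1101101

1101101


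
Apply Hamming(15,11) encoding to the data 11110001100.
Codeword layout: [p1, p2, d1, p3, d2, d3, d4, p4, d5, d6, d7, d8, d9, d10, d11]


Parity bits: p1=0, p2=1, p3=1, p4=0

011111100001100


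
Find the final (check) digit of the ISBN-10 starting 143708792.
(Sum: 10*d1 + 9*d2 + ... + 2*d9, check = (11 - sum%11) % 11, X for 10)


Weighted sum: 218
218 mod 11 = 9

Check digit: 2


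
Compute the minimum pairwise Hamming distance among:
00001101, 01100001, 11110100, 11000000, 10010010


Comparing all pairs, minimum distance: 3
Can detect 2 errors, correct 1 errors

3


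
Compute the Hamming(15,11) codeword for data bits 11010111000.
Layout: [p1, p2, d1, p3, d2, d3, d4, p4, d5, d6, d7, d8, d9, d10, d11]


Parity bits: p1=0, p2=0, p3=1, p4=1

001110110111000


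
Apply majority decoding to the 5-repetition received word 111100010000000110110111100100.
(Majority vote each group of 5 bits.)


Groups: 11110, 00100, 00000, 11011, 01111, 00100
Majority votes: 100110

100110


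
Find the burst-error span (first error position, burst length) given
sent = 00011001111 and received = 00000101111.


XOR: 00011100000

Burst at position 3, length 3


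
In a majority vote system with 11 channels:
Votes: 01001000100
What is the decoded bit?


Ones: 3 out of 11
Threshold: 6

0 (3/11 voted 1)


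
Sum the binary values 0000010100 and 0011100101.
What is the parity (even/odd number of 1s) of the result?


0000010100 = 20
0011100101 = 229
Sum = 249 = 11111001
1s count = 6

even parity (6 ones in 11111001)


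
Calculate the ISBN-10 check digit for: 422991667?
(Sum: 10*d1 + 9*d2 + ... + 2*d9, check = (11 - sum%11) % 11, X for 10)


Weighted sum: 252
252 mod 11 = 10

Check digit: 1


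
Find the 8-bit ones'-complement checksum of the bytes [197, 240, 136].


Sum = 573 mod 256 = 61
Complement = 194

194


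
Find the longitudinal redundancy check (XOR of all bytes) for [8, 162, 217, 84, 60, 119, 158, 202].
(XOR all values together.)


XOR chain: 8 ^ 162 ^ 217 ^ 84 ^ 60 ^ 119 ^ 158 ^ 202 = 56

56


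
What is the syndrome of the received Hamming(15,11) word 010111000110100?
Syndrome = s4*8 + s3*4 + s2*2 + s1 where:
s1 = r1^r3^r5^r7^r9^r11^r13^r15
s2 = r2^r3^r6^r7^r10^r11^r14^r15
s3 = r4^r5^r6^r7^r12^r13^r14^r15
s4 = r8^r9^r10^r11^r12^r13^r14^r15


s1=1, s2=0, s3=0, s4=1

Syndrome = 9 (error at position 9)


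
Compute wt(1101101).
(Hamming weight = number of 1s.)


Counting 1s in 1101101

5


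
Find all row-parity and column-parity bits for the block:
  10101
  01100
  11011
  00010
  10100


Row parities: 10010
Column parities: 10100

Row P: 10010, Col P: 10100, Corner: 0


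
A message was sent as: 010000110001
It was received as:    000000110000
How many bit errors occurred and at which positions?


XOR: 010000000001

2 error(s) at position(s): 1, 11


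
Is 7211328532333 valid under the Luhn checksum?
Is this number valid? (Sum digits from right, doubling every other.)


Luhn sum = 49
49 mod 10 = 9

Invalid (Luhn sum mod 10 = 9)


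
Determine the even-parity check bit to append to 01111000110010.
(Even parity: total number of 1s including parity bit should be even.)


Number of 1s in data: 7
Parity bit: 1

1


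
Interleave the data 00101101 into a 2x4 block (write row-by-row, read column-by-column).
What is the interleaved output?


Matrix:
  0010
  1101
Read columns: 01011001

01011001


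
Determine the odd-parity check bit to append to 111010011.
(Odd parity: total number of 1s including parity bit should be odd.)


Number of 1s in data: 6
Parity bit: 1

1


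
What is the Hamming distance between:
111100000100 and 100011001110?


XOR: 011111001010
Count of 1s: 7

7


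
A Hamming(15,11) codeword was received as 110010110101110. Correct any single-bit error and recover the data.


Syndrome = 12: error at position 12

Data: 01010100110 (corrected bit 12)


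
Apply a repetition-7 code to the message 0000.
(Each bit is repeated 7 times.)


Each bit -> 7 copies

0000000000000000000000000000


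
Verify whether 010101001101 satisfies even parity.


Number of 1s: 6

Yes, parity is correct (6 ones)


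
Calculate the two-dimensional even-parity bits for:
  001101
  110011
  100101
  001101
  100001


Row parities: 10110
Column parities: 110111

Row P: 10110, Col P: 110111, Corner: 1


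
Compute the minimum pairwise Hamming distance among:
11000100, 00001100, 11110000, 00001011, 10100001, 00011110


Comparing all pairs, minimum distance: 2
Can detect 1 errors, correct 0 errors

2


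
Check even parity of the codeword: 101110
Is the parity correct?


Number of 1s: 4

Yes, parity is correct (4 ones)


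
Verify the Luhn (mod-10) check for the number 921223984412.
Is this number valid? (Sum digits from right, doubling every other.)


Luhn sum = 55
55 mod 10 = 5

Invalid (Luhn sum mod 10 = 5)


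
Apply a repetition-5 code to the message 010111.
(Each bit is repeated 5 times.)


Each bit -> 5 copies

000001111100000111111111111111


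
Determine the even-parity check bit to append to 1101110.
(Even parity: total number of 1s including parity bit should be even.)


Number of 1s in data: 5
Parity bit: 1

1


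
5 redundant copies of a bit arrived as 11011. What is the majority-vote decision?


Ones: 4 out of 5
Threshold: 3

1 (4/5 voted 1)


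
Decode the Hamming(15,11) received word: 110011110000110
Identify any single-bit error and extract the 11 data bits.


Syndrome = 12: error at position 12

Data: 01110001110 (corrected bit 12)


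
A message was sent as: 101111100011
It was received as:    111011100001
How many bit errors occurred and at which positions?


XOR: 010100000010

3 error(s) at position(s): 1, 3, 10


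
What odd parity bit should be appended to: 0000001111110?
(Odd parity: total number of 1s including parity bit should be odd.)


Number of 1s in data: 6
Parity bit: 1

1


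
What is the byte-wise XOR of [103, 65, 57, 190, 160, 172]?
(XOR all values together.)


XOR chain: 103 ^ 65 ^ 57 ^ 190 ^ 160 ^ 172 = 173

173


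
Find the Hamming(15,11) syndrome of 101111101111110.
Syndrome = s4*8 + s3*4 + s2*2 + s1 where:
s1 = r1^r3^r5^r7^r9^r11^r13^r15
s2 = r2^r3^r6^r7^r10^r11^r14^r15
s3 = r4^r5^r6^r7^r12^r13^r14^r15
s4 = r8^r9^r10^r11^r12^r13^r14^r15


s1=1, s2=0, s3=1, s4=0

Syndrome = 5 (error at position 5)


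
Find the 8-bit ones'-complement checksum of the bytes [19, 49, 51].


Sum = 119 mod 256 = 119
Complement = 136

136


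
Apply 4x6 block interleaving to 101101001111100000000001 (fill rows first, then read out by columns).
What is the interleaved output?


Matrix:
  101101
  001111
  100000
  000001
Read columns: 101000001100110001001101

101000001100110001001101


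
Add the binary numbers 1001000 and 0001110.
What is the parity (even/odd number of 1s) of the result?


1001000 = 72
0001110 = 14
Sum = 86 = 1010110
1s count = 4

even parity (4 ones in 1010110)


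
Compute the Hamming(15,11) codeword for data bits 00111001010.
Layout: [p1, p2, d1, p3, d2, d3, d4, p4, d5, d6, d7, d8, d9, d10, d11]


Parity bits: p1=0, p2=1, p3=0, p4=1

010001111001010


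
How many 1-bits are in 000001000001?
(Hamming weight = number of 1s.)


Counting 1s in 000001000001

2


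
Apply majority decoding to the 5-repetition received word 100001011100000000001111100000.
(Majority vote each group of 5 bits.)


Groups: 10000, 10111, 00000, 00000, 11111, 00000
Majority votes: 010010

010010


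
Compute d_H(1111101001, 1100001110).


XOR: 0011100111
Count of 1s: 6

6


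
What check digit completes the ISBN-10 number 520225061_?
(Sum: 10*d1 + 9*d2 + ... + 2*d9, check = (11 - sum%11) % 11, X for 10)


Weighted sum: 139
139 mod 11 = 7

Check digit: 4


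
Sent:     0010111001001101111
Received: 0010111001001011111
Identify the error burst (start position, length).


XOR: 0000000000000110000

Burst at position 13, length 2


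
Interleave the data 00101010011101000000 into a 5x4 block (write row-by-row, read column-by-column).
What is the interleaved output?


Matrix:
  0010
  1010
  0111
  0100
  0000
Read columns: 01000001101110000100

01000001101110000100


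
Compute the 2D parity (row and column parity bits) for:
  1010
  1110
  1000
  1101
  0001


Row parities: 01111
Column parities: 0000

Row P: 01111, Col P: 0000, Corner: 0


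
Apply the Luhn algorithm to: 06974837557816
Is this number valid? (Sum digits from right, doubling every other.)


Luhn sum = 78
78 mod 10 = 8

Invalid (Luhn sum mod 10 = 8)


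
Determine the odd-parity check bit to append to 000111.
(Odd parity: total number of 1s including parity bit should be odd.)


Number of 1s in data: 3
Parity bit: 0

0


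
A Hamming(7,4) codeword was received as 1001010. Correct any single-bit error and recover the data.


Syndrome = 3: error at position 3

Data: 1010 (corrected bit 3)


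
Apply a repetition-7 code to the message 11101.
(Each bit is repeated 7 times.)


Each bit -> 7 copies

11111111111111111111100000001111111


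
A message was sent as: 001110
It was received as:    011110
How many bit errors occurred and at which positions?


XOR: 010000

1 error(s) at position(s): 1


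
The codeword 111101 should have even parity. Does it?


Number of 1s: 5

No, parity error (5 ones)


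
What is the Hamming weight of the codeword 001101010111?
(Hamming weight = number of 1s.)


Counting 1s in 001101010111

7


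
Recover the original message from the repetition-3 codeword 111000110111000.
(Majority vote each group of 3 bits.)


Groups: 111, 000, 110, 111, 000
Majority votes: 10110

10110


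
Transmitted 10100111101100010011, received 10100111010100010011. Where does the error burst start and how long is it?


XOR: 00000000111000000000

Burst at position 8, length 3


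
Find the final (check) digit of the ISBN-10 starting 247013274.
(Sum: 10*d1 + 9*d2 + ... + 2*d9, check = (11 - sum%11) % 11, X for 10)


Weighted sum: 170
170 mod 11 = 5

Check digit: 6


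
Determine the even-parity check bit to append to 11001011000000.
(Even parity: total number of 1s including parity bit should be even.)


Number of 1s in data: 5
Parity bit: 1

1


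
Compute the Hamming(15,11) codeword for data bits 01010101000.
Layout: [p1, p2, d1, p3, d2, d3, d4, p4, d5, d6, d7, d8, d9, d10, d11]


Parity bits: p1=0, p2=0, p3=1, p4=0

000110100101000


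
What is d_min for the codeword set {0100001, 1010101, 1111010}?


Comparing all pairs, minimum distance: 4
Can detect 3 errors, correct 1 errors

4


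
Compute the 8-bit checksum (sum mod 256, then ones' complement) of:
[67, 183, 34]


Sum = 284 mod 256 = 28
Complement = 227

227


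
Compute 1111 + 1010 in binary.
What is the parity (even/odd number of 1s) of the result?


1111 = 15
1010 = 10
Sum = 25 = 11001
1s count = 3

odd parity (3 ones in 11001)


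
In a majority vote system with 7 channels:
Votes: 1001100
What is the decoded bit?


Ones: 3 out of 7
Threshold: 4

0 (3/7 voted 1)


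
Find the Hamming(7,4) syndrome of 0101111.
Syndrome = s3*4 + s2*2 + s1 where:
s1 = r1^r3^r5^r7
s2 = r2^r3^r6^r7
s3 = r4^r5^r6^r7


s1=0, s2=1, s3=0

Syndrome = 2 (error at position 2)


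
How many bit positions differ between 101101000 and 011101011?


XOR: 110000011
Count of 1s: 4

4


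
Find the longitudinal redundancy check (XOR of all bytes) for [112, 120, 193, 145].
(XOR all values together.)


XOR chain: 112 ^ 120 ^ 193 ^ 145 = 88

88


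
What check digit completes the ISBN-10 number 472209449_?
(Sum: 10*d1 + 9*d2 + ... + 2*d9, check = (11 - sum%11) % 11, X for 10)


Weighted sum: 224
224 mod 11 = 4

Check digit: 7


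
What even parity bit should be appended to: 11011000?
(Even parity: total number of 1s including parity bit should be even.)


Number of 1s in data: 4
Parity bit: 0

0


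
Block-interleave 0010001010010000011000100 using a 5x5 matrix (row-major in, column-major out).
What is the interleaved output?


Matrix:
  00100
  01010
  01000
  00110
  00100
Read columns: 0000001100100110101000000

0000001100100110101000000


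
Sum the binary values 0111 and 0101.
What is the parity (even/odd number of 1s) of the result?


0111 = 7
0101 = 5
Sum = 12 = 1100
1s count = 2

even parity (2 ones in 1100)


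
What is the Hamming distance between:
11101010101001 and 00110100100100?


XOR: 11011110001101
Count of 1s: 9

9


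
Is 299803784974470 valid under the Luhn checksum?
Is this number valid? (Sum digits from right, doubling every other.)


Luhn sum = 84
84 mod 10 = 4

Invalid (Luhn sum mod 10 = 4)


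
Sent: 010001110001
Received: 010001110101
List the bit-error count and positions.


XOR: 000000000100

1 error(s) at position(s): 9


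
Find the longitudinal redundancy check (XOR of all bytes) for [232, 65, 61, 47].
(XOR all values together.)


XOR chain: 232 ^ 65 ^ 61 ^ 47 = 187

187


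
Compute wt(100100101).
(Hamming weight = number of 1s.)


Counting 1s in 100100101

4


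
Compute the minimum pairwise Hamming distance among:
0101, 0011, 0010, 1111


Comparing all pairs, minimum distance: 1
Can detect 0 errors, correct 0 errors

1


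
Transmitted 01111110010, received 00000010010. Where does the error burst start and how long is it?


XOR: 01111100000

Burst at position 1, length 5


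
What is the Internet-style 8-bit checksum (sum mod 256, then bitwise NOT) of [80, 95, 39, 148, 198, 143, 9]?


Sum = 712 mod 256 = 200
Complement = 55

55


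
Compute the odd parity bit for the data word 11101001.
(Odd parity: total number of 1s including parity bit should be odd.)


Number of 1s in data: 5
Parity bit: 0

0


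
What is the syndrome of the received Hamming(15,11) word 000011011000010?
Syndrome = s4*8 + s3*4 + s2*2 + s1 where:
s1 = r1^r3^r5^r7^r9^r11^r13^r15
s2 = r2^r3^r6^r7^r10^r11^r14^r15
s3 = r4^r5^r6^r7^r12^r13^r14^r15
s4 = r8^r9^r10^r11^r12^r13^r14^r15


s1=0, s2=0, s3=1, s4=1

Syndrome = 12 (error at position 12)


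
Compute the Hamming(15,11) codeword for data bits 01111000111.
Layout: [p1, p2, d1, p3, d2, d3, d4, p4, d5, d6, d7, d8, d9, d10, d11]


Parity bits: p1=1, p2=0, p3=0, p4=0

100011101000111


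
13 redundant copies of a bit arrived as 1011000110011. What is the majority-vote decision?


Ones: 7 out of 13
Threshold: 7

1 (7/13 voted 1)


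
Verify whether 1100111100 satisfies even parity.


Number of 1s: 6

Yes, parity is correct (6 ones)


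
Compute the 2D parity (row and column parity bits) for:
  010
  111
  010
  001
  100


Row parities: 11111
Column parities: 010

Row P: 11111, Col P: 010, Corner: 1


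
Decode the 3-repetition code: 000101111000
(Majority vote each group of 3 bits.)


Groups: 000, 101, 111, 000
Majority votes: 0110

0110


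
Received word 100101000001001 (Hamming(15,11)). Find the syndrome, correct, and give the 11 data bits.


Syndrome = 0: no error detected

Data: 00100001001 (no errors)


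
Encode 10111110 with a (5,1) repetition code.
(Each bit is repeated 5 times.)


Each bit -> 5 copies

1111100000111111111111111111111111100000


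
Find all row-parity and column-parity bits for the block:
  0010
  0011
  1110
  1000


Row parities: 1011
Column parities: 0111

Row P: 1011, Col P: 0111, Corner: 1


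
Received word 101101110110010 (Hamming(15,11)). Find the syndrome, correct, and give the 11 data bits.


Syndrome = 0: no error detected

Data: 10110110010 (no errors)


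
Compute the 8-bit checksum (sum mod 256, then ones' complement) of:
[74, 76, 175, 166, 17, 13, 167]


Sum = 688 mod 256 = 176
Complement = 79

79


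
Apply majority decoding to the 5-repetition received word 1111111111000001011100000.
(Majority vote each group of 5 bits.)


Groups: 11111, 11111, 00000, 10111, 00000
Majority votes: 11010

11010


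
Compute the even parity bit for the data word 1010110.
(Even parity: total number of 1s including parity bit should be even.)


Number of 1s in data: 4
Parity bit: 0

0


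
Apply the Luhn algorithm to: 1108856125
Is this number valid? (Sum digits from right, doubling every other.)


Luhn sum = 36
36 mod 10 = 6

Invalid (Luhn sum mod 10 = 6)


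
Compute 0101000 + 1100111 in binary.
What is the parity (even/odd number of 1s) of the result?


0101000 = 40
1100111 = 103
Sum = 143 = 10001111
1s count = 5

odd parity (5 ones in 10001111)


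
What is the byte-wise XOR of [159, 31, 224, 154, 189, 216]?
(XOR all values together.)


XOR chain: 159 ^ 31 ^ 224 ^ 154 ^ 189 ^ 216 = 159

159


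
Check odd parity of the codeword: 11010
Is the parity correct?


Number of 1s: 3

Yes, parity is correct (3 ones)


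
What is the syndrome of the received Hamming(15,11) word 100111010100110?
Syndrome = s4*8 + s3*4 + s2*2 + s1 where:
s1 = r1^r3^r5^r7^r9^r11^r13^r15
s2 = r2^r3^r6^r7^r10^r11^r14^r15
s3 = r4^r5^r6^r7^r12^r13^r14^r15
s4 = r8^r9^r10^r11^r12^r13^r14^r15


s1=1, s2=1, s3=1, s4=0

Syndrome = 7 (error at position 7)


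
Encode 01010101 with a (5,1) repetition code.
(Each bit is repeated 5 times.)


Each bit -> 5 copies

0000011111000001111100000111110000011111


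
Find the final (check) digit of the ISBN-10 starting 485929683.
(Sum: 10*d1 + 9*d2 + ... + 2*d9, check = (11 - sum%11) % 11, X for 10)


Weighted sum: 326
326 mod 11 = 7

Check digit: 4


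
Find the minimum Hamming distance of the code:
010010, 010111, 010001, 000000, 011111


Comparing all pairs, minimum distance: 1
Can detect 0 errors, correct 0 errors

1


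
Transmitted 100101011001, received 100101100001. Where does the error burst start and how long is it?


XOR: 000000111000

Burst at position 6, length 3


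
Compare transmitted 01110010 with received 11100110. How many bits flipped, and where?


XOR: 10010100

3 error(s) at position(s): 0, 3, 5


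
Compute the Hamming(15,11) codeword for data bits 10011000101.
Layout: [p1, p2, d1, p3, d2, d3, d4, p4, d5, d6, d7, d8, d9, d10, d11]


Parity bits: p1=1, p2=1, p3=1, p4=1

111100111000101


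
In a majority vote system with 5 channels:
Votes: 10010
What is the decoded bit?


Ones: 2 out of 5
Threshold: 3

0 (2/5 voted 1)


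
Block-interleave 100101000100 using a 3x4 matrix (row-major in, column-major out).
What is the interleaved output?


Matrix:
  1001
  0100
  0100
Read columns: 100011000100

100011000100


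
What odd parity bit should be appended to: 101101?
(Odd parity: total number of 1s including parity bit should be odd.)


Number of 1s in data: 4
Parity bit: 1

1


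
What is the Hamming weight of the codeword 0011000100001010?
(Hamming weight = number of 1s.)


Counting 1s in 0011000100001010

5


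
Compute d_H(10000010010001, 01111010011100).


XOR: 11111000001101
Count of 1s: 8

8


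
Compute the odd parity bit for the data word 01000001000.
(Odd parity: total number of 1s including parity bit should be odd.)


Number of 1s in data: 2
Parity bit: 1

1


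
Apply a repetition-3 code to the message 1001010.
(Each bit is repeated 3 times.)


Each bit -> 3 copies

111000000111000111000


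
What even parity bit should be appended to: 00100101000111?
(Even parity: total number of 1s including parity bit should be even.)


Number of 1s in data: 6
Parity bit: 0

0


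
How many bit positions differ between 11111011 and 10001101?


XOR: 01110110
Count of 1s: 5

5


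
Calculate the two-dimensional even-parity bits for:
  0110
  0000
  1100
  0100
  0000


Row parities: 00010
Column parities: 1110

Row P: 00010, Col P: 1110, Corner: 1


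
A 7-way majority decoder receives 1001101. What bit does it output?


Ones: 4 out of 7
Threshold: 4

1 (4/7 voted 1)


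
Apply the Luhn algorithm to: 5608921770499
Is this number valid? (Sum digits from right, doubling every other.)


Luhn sum = 63
63 mod 10 = 3

Invalid (Luhn sum mod 10 = 3)


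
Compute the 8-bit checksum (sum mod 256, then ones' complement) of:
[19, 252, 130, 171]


Sum = 572 mod 256 = 60
Complement = 195

195


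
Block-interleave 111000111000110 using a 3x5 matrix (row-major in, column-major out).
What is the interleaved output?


Matrix:
  11100
  01110
  00110
Read columns: 100110111011000

100110111011000


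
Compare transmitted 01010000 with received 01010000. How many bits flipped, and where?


XOR: 00000000

0 errors (received matches sent)


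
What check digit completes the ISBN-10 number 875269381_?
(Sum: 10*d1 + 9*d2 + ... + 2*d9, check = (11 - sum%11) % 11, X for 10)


Weighted sum: 316
316 mod 11 = 8

Check digit: 3


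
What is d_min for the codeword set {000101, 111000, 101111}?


Comparing all pairs, minimum distance: 3
Can detect 2 errors, correct 1 errors

3


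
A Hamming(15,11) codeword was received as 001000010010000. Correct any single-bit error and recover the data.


Syndrome = 0: no error detected

Data: 10000010000 (no errors)


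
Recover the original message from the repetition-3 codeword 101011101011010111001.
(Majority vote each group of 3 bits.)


Groups: 101, 011, 101, 011, 010, 111, 001
Majority votes: 1111010

1111010


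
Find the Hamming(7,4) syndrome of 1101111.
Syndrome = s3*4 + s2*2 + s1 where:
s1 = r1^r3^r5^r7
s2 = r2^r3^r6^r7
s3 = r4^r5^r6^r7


s1=1, s2=1, s3=0

Syndrome = 3 (error at position 3)


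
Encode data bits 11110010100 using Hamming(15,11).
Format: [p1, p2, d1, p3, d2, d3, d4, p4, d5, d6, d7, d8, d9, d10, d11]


Parity bits: p1=1, p2=0, p3=0, p4=0

101011100010100


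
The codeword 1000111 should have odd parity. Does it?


Number of 1s: 4

No, parity error (4 ones)


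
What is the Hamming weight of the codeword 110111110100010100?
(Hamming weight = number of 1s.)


Counting 1s in 110111110100010100

10


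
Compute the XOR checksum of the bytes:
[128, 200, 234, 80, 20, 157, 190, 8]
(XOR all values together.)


XOR chain: 128 ^ 200 ^ 234 ^ 80 ^ 20 ^ 157 ^ 190 ^ 8 = 205

205


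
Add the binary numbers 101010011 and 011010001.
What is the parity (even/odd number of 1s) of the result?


101010011 = 339
011010001 = 209
Sum = 548 = 1000100100
1s count = 3

odd parity (3 ones in 1000100100)


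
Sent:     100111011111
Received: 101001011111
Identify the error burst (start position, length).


XOR: 001110000000

Burst at position 2, length 3


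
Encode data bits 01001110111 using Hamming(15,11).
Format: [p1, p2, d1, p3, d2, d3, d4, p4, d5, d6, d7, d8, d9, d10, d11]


Parity bits: p1=1, p2=0, p3=0, p4=0

100010001110111


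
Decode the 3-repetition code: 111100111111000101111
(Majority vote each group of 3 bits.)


Groups: 111, 100, 111, 111, 000, 101, 111
Majority votes: 1011011

1011011


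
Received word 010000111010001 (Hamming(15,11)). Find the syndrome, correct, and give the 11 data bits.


Syndrome = 0: no error detected

Data: 00011010001 (no errors)


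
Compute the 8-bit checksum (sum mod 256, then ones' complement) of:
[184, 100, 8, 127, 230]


Sum = 649 mod 256 = 137
Complement = 118

118


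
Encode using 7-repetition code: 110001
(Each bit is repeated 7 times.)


Each bit -> 7 copies

111111111111110000000000000000000001111111


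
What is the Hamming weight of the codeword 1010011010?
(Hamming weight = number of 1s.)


Counting 1s in 1010011010

5


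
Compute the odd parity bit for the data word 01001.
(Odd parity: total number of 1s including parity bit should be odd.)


Number of 1s in data: 2
Parity bit: 1

1


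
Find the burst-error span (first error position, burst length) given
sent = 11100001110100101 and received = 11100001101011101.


XOR: 00000000011111000

Burst at position 9, length 5


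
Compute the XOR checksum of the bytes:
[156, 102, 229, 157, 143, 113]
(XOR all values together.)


XOR chain: 156 ^ 102 ^ 229 ^ 157 ^ 143 ^ 113 = 124

124


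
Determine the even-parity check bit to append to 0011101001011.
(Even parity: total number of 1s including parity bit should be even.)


Number of 1s in data: 7
Parity bit: 1

1


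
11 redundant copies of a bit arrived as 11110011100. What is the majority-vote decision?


Ones: 7 out of 11
Threshold: 6

1 (7/11 voted 1)


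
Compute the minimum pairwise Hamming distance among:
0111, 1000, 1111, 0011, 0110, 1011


Comparing all pairs, minimum distance: 1
Can detect 0 errors, correct 0 errors

1


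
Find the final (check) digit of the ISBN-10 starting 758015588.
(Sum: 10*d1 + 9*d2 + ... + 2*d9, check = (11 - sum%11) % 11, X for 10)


Weighted sum: 270
270 mod 11 = 6

Check digit: 5


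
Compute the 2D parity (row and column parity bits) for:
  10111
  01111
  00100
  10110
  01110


Row parities: 00111
Column parities: 00100

Row P: 00111, Col P: 00100, Corner: 1


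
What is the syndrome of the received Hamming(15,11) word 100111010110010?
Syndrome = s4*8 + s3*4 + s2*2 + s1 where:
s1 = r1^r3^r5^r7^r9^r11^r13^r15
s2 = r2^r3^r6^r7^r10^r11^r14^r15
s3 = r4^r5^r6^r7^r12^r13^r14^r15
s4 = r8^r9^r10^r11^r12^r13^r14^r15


s1=1, s2=0, s3=0, s4=0

Syndrome = 1 (error at position 1)


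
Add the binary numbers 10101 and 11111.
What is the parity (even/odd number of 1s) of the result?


10101 = 21
11111 = 31
Sum = 52 = 110100
1s count = 3

odd parity (3 ones in 110100)


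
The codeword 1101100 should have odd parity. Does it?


Number of 1s: 4

No, parity error (4 ones)


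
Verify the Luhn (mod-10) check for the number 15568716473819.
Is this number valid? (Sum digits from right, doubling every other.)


Luhn sum = 76
76 mod 10 = 6

Invalid (Luhn sum mod 10 = 6)


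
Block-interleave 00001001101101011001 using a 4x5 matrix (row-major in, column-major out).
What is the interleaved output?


Matrix:
  00001
  00110
  11010
  11001
Read columns: 00110011010001101001

00110011010001101001


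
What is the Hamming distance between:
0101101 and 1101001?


XOR: 1000100
Count of 1s: 2

2


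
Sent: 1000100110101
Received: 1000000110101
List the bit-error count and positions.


XOR: 0000100000000

1 error(s) at position(s): 4


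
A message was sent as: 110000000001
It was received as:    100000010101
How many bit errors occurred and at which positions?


XOR: 010000010100

3 error(s) at position(s): 1, 7, 9


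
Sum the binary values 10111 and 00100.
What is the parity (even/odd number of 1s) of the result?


10111 = 23
00100 = 4
Sum = 27 = 11011
1s count = 4

even parity (4 ones in 11011)


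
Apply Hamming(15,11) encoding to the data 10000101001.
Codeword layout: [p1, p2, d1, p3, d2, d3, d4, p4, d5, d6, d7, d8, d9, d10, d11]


Parity bits: p1=0, p2=1, p3=0, p4=1

011000010101001


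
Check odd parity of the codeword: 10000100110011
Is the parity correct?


Number of 1s: 6

No, parity error (6 ones)


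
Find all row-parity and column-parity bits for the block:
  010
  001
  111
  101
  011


Row parities: 11100
Column parities: 010

Row P: 11100, Col P: 010, Corner: 1


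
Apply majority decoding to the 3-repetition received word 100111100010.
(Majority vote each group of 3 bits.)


Groups: 100, 111, 100, 010
Majority votes: 0100

0100


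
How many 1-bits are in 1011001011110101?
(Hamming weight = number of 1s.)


Counting 1s in 1011001011110101

10


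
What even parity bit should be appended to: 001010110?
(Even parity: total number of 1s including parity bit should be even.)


Number of 1s in data: 4
Parity bit: 0

0


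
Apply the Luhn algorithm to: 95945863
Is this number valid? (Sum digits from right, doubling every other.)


Luhn sum = 42
42 mod 10 = 2

Invalid (Luhn sum mod 10 = 2)


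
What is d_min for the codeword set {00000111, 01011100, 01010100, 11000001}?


Comparing all pairs, minimum distance: 1
Can detect 0 errors, correct 0 errors

1


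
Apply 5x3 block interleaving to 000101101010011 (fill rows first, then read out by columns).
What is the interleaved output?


Matrix:
  000
  101
  101
  010
  011
Read columns: 011000001101101

011000001101101


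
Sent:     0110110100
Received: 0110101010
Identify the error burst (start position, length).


XOR: 0000011110

Burst at position 5, length 4


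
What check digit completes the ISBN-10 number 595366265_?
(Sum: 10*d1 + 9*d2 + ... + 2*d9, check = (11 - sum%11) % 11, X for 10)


Weighted sum: 294
294 mod 11 = 8

Check digit: 3


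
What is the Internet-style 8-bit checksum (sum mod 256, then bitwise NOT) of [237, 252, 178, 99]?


Sum = 766 mod 256 = 254
Complement = 1

1


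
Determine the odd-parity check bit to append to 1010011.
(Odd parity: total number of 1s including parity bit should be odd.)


Number of 1s in data: 4
Parity bit: 1

1


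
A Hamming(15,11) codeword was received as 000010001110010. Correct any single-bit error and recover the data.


Syndrome = 3: error at position 3

Data: 11001110010 (corrected bit 3)


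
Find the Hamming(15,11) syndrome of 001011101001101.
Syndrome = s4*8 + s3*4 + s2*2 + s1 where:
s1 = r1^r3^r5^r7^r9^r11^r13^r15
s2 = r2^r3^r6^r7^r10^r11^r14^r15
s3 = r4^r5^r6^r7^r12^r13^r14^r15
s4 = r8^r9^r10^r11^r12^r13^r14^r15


s1=0, s2=0, s3=0, s4=0

Syndrome = 0 (no error)


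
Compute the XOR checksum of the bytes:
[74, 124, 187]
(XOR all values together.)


XOR chain: 74 ^ 124 ^ 187 = 141

141


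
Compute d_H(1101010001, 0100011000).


XOR: 1001001001
Count of 1s: 4

4


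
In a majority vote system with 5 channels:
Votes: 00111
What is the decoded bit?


Ones: 3 out of 5
Threshold: 3

1 (3/5 voted 1)


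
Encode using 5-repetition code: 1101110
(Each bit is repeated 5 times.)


Each bit -> 5 copies

11111111110000011111111111111100000


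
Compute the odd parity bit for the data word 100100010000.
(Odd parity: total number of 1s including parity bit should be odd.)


Number of 1s in data: 3
Parity bit: 0

0


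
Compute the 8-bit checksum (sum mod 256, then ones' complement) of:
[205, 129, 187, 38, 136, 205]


Sum = 900 mod 256 = 132
Complement = 123

123


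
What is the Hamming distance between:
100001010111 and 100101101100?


XOR: 000100111011
Count of 1s: 6

6


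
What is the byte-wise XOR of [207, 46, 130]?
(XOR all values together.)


XOR chain: 207 ^ 46 ^ 130 = 99

99


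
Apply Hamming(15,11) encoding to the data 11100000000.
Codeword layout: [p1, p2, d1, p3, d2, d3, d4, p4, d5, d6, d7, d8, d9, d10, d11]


Parity bits: p1=0, p2=0, p3=0, p4=0

001011000000000


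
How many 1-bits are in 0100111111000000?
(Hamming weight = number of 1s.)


Counting 1s in 0100111111000000

7


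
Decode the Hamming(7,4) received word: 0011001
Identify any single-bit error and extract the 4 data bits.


Syndrome = 0: no error detected

Data: 1001 (no errors)


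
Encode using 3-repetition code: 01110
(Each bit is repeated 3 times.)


Each bit -> 3 copies

000111111111000


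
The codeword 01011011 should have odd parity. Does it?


Number of 1s: 5

Yes, parity is correct (5 ones)


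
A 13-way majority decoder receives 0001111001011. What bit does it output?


Ones: 7 out of 13
Threshold: 7

1 (7/13 voted 1)


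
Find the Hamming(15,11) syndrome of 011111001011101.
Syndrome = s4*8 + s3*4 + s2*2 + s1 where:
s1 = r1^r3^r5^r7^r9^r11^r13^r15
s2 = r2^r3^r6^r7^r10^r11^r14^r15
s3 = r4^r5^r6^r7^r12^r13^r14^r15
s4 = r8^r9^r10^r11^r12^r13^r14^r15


s1=0, s2=1, s3=0, s4=1

Syndrome = 10 (error at position 10)
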